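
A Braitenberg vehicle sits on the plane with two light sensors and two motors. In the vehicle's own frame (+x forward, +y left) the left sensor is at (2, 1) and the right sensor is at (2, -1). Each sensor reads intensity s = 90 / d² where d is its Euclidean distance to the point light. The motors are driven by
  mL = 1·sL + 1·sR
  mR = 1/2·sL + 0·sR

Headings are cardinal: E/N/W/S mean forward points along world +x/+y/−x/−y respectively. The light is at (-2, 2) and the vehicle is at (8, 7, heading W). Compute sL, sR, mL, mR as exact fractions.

left sensor world pos  = (6, 6); dL² = 80
right sensor world pos = (6, 8); dR² = 100
sL = 90/80 = 9/8
sR = 90/100 = 9/10
mL = 1·sL + 1·sR = 81/40
mR = 1/2·sL + 0·sR = 9/16

9/8 9/10 81/40 9/16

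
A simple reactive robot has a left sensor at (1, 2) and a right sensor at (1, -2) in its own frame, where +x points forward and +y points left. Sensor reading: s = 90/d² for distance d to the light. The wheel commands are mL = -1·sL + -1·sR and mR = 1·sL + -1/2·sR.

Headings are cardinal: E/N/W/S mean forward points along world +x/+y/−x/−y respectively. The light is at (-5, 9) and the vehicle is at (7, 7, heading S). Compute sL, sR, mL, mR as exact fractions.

18/41 90/109 -5652/4469 117/4469

left sensor world pos  = (9, 6); dL² = 205
right sensor world pos = (5, 6); dR² = 109
sL = 90/205 = 18/41
sR = 90/109 = 90/109
mL = -1·sL + -1·sR = -5652/4469
mR = 1·sL + -1/2·sR = 117/4469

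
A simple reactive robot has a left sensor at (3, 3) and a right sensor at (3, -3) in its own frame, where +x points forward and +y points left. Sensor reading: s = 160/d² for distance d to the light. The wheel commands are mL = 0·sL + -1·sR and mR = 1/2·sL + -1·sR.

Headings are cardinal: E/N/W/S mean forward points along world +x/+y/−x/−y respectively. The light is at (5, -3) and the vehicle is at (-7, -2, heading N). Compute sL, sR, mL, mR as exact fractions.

160/241 160/97 -160/97 -30800/23377

left sensor world pos  = (-10, 1); dL² = 241
right sensor world pos = (-4, 1); dR² = 97
sL = 160/241 = 160/241
sR = 160/97 = 160/97
mL = 0·sL + -1·sR = -160/97
mR = 1/2·sL + -1·sR = -30800/23377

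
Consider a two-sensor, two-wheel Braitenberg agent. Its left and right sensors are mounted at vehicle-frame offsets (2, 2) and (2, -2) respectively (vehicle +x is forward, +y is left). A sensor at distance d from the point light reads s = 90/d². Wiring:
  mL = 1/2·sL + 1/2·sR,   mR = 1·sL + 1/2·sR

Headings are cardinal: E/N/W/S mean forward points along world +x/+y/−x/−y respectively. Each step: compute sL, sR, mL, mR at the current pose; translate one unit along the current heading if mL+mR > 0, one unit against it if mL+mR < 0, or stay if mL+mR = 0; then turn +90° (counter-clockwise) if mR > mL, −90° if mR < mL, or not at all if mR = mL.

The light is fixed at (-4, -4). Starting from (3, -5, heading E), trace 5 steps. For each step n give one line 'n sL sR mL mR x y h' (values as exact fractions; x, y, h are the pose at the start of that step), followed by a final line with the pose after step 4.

0 45/41 1 43/41 131/82 3 -5 E
1 90/37 90/101 6210/3737 10755/3737 4 -5 N
2 9/4 9/4 9/4 27/8 4 -4 W
3 18/17 90/29 1026/493 1287/493 3 -4 S
4 45/41 1 43/41 131/82 3 -5 E
final 4 -5 N

n=0: pose=(3,-5,E); sL=45/41, sR=1; mL=43/41, mR=131/82; mL+mR=217/82 → advance +1; mR−mL=45/82 → turn +1·90°
n=1: pose=(4,-5,N); sL=90/37, sR=90/101; mL=6210/3737, mR=10755/3737; mL+mR=16965/3737 → advance +1; mR−mL=45/37 → turn +1·90°
n=2: pose=(4,-4,W); sL=9/4, sR=9/4; mL=9/4, mR=27/8; mL+mR=45/8 → advance +1; mR−mL=9/8 → turn +1·90°
n=3: pose=(3,-4,S); sL=18/17, sR=90/29; mL=1026/493, mR=1287/493; mL+mR=2313/493 → advance +1; mR−mL=9/17 → turn +1·90°
n=4: pose=(3,-5,E); sL=45/41, sR=1; mL=43/41, mR=131/82; mL+mR=217/82 → advance +1; mR−mL=45/82 → turn +1·90°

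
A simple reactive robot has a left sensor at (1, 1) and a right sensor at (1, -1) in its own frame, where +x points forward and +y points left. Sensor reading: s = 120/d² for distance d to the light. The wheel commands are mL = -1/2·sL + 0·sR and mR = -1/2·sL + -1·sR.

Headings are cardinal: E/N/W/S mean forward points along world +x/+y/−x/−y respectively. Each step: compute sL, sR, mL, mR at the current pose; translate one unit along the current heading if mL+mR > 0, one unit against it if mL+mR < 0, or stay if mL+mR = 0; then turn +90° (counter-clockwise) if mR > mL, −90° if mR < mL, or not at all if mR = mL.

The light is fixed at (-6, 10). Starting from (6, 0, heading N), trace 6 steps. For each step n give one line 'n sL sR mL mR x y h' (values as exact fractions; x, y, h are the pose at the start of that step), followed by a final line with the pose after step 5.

0 60/101 12/25 -30/101 -1962/2525 6 0 N
1 120/269 120/313 -60/269 -51060/84197 6 -1 E
2 5/12 30/61 -5/24 -1025/1464 5 -1 S
3 120/221 120/181 -60/221 -37380/40001 5 0 W
4 60/101 12/25 -30/101 -1962/2525 6 0 N
5 120/269 120/313 -60/269 -51060/84197 6 -1 E
final 5 -1 S

n=0: pose=(6,0,N); sL=60/101, sR=12/25; mL=-30/101, mR=-1962/2525; mL+mR=-2712/2525 → advance -1; mR−mL=-12/25 → turn -1·90°
n=1: pose=(6,-1,E); sL=120/269, sR=120/313; mL=-60/269, mR=-51060/84197; mL+mR=-69840/84197 → advance -1; mR−mL=-120/313 → turn -1·90°
n=2: pose=(5,-1,S); sL=5/12, sR=30/61; mL=-5/24, mR=-1025/1464; mL+mR=-665/732 → advance -1; mR−mL=-30/61 → turn -1·90°
n=3: pose=(5,0,W); sL=120/221, sR=120/181; mL=-60/221, mR=-37380/40001; mL+mR=-48240/40001 → advance -1; mR−mL=-120/181 → turn -1·90°
n=4: pose=(6,0,N); sL=60/101, sR=12/25; mL=-30/101, mR=-1962/2525; mL+mR=-2712/2525 → advance -1; mR−mL=-12/25 → turn -1·90°
n=5: pose=(6,-1,E); sL=120/269, sR=120/313; mL=-60/269, mR=-51060/84197; mL+mR=-69840/84197 → advance -1; mR−mL=-120/313 → turn -1·90°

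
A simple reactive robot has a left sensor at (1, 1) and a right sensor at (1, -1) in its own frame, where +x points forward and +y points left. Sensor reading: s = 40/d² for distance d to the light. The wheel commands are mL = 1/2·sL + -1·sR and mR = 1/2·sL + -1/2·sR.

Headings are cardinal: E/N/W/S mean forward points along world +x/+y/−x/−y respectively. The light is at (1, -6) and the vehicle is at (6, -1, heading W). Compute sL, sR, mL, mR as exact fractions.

5/4 10/13 -15/104 25/104

left sensor world pos  = (5, -2); dL² = 32
right sensor world pos = (5, 0); dR² = 52
sL = 40/32 = 5/4
sR = 40/52 = 10/13
mL = 1/2·sL + -1·sR = -15/104
mR = 1/2·sL + -1/2·sR = 25/104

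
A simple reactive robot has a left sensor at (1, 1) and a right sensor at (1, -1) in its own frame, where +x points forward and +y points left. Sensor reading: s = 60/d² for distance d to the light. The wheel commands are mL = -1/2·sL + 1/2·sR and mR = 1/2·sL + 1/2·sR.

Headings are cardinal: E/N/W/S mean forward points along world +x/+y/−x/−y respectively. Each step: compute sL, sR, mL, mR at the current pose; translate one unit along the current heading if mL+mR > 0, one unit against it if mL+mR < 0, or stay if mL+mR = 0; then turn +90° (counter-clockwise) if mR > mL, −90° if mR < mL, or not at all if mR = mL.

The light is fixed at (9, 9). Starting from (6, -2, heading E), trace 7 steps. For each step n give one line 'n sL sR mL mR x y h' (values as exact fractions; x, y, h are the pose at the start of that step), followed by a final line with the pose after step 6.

n=0: pose=(6,-2,E); sL=15/26, sR=15/37; mL=-165/1924, mR=945/1924; mL+mR=15/37 → advance +1; mR−mL=15/26 → turn +1·90°
n=1: pose=(7,-2,N); sL=60/109, sR=60/101; mL=240/11009, mR=6300/11009; mL+mR=60/101 → advance +1; mR−mL=60/109 → turn +1·90°
n=2: pose=(7,-1,W); sL=6/13, sR=2/3; mL=4/39, mR=22/39; mL+mR=2/3 → advance +1; mR−mL=6/13 → turn +1·90°
n=3: pose=(6,-1,S); sL=12/25, sR=60/137; mL=-72/3425, mR=1572/3425; mL+mR=60/137 → advance +1; mR−mL=12/25 → turn +1·90°
n=4: pose=(6,-2,E); sL=15/26, sR=15/37; mL=-165/1924, mR=945/1924; mL+mR=15/37 → advance +1; mR−mL=15/26 → turn +1·90°
n=5: pose=(7,-2,N); sL=60/109, sR=60/101; mL=240/11009, mR=6300/11009; mL+mR=60/101 → advance +1; mR−mL=60/109 → turn +1·90°
n=6: pose=(7,-1,W); sL=6/13, sR=2/3; mL=4/39, mR=22/39; mL+mR=2/3 → advance +1; mR−mL=6/13 → turn +1·90°

0 15/26 15/37 -165/1924 945/1924 6 -2 E
1 60/109 60/101 240/11009 6300/11009 7 -2 N
2 6/13 2/3 4/39 22/39 7 -1 W
3 12/25 60/137 -72/3425 1572/3425 6 -1 S
4 15/26 15/37 -165/1924 945/1924 6 -2 E
5 60/109 60/101 240/11009 6300/11009 7 -2 N
6 6/13 2/3 4/39 22/39 7 -1 W
final 6 -1 S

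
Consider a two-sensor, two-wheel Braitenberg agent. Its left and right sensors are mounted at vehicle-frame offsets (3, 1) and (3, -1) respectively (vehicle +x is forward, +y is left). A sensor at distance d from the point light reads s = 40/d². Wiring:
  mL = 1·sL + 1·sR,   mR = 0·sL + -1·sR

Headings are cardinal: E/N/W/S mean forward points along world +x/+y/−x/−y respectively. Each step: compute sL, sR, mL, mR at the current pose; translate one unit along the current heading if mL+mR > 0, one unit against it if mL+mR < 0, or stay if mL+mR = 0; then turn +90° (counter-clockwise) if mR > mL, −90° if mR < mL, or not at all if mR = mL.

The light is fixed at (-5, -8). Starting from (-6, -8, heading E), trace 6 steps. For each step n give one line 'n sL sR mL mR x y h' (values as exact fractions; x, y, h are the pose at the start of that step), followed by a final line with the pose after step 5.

0 8 8 16 -8 -6 -8 E
1 4 4 8 -4 -5 -8 S
2 40/13 40/9 880/117 -40/9 -5 -9 W
3 5 10 15 -10 -6 -9 N
4 8 8 16 -8 -6 -8 E
5 4 4 8 -4 -5 -8 S
final -5 -9 W

n=0: pose=(-6,-8,E); sL=8, sR=8; mL=16, mR=-8; mL+mR=8 → advance +1; mR−mL=-24 → turn -1·90°
n=1: pose=(-5,-8,S); sL=4, sR=4; mL=8, mR=-4; mL+mR=4 → advance +1; mR−mL=-12 → turn -1·90°
n=2: pose=(-5,-9,W); sL=40/13, sR=40/9; mL=880/117, mR=-40/9; mL+mR=40/13 → advance +1; mR−mL=-1400/117 → turn -1·90°
n=3: pose=(-6,-9,N); sL=5, sR=10; mL=15, mR=-10; mL+mR=5 → advance +1; mR−mL=-25 → turn -1·90°
n=4: pose=(-6,-8,E); sL=8, sR=8; mL=16, mR=-8; mL+mR=8 → advance +1; mR−mL=-24 → turn -1·90°
n=5: pose=(-5,-8,S); sL=4, sR=4; mL=8, mR=-4; mL+mR=4 → advance +1; mR−mL=-12 → turn -1·90°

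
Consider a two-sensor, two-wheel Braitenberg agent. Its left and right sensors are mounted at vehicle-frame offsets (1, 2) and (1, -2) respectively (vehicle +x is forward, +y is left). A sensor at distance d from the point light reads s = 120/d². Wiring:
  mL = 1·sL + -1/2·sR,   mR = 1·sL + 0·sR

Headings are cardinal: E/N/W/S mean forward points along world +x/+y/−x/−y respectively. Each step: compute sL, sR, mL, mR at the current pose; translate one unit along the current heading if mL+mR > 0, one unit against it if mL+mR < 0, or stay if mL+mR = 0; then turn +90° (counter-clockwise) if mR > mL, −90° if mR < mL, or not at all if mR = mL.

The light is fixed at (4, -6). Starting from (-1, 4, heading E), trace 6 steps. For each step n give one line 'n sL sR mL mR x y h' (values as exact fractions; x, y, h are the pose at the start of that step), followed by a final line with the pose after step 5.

0 3/4 3/2 0 3/4 -1 4 E
1 120/157 24/25 1116/3925 120/157 0 4 N
2 60/53 60/97 4230/5141 60/53 0 5 W
3 120/109 120/149 11340/16241 120/109 -1 5 S
4 3/4 3/2 0 3/4 -1 4 E
5 120/157 24/25 1116/3925 120/157 0 4 N
final 0 5 W

n=0: pose=(-1,4,E); sL=3/4, sR=3/2; mL=0, mR=3/4; mL+mR=3/4 → advance +1; mR−mL=3/4 → turn +1·90°
n=1: pose=(0,4,N); sL=120/157, sR=24/25; mL=1116/3925, mR=120/157; mL+mR=4116/3925 → advance +1; mR−mL=12/25 → turn +1·90°
n=2: pose=(0,5,W); sL=60/53, sR=60/97; mL=4230/5141, mR=60/53; mL+mR=10050/5141 → advance +1; mR−mL=30/97 → turn +1·90°
n=3: pose=(-1,5,S); sL=120/109, sR=120/149; mL=11340/16241, mR=120/109; mL+mR=29220/16241 → advance +1; mR−mL=60/149 → turn +1·90°
n=4: pose=(-1,4,E); sL=3/4, sR=3/2; mL=0, mR=3/4; mL+mR=3/4 → advance +1; mR−mL=3/4 → turn +1·90°
n=5: pose=(0,4,N); sL=120/157, sR=24/25; mL=1116/3925, mR=120/157; mL+mR=4116/3925 → advance +1; mR−mL=12/25 → turn +1·90°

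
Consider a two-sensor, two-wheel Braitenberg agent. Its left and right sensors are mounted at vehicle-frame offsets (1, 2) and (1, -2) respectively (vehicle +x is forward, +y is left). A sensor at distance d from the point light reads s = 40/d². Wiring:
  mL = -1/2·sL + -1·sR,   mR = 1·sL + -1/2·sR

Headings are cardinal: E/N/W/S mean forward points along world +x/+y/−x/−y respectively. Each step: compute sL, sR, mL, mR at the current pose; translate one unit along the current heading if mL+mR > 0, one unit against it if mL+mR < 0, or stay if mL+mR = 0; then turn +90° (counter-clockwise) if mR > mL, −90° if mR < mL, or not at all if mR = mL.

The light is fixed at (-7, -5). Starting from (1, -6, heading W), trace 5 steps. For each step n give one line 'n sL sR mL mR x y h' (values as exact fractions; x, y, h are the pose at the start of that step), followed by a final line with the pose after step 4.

n=0: pose=(1,-6,W); sL=20/29, sR=4/5; mL=-166/145, mR=42/145; mL+mR=-124/145 → advance -1; mR−mL=208/145 → turn +1·90°
n=1: pose=(2,-6,S); sL=8/25, sR=40/53; mL=-1212/1325, mR=-76/1325; mL+mR=-1288/1325 → advance -1; mR−mL=1136/1325 → turn +1·90°
n=2: pose=(2,-5,E); sL=5/13, sR=5/13; mL=-15/26, mR=5/26; mL+mR=-5/13 → advance -1; mR−mL=10/13 → turn +1·90°
n=3: pose=(1,-5,N); sL=40/37, sR=40/101; mL=-3500/3737, mR=3300/3737; mL+mR=-200/3737 → advance -1; mR−mL=6800/3737 → turn +1·90°
n=4: pose=(1,-6,W); sL=20/29, sR=4/5; mL=-166/145, mR=42/145; mL+mR=-124/145 → advance -1; mR−mL=208/145 → turn +1·90°

0 20/29 4/5 -166/145 42/145 1 -6 W
1 8/25 40/53 -1212/1325 -76/1325 2 -6 S
2 5/13 5/13 -15/26 5/26 2 -5 E
3 40/37 40/101 -3500/3737 3300/3737 1 -5 N
4 20/29 4/5 -166/145 42/145 1 -6 W
final 2 -6 S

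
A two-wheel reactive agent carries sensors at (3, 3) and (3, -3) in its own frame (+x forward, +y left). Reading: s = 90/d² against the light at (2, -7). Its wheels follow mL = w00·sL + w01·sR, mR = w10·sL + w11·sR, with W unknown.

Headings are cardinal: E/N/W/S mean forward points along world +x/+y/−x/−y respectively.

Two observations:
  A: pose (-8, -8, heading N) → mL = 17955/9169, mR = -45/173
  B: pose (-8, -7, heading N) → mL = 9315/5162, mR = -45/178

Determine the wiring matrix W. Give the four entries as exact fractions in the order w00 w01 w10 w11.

1/2 1 -1/2 0

obs A: pose=(-8,-8,N) → sL=90/173, sR=90/53, mL=17955/9169, mR=-45/173
obs B: pose=(-8,-7,N) → sL=45/89, sR=45/29, mL=9315/5162, mR=-45/178
sensor matrix S = [[90/173, 90/53], [45/89, 45/29]]; det S = -1215000/23665189
solve [mL_A; mL_B] = S·[w00; w01] and [mR_A; mR_B] = S·[w10; w11]:
  w00 = 1/2, w01 = 1, w10 = -1/2, w11 = 0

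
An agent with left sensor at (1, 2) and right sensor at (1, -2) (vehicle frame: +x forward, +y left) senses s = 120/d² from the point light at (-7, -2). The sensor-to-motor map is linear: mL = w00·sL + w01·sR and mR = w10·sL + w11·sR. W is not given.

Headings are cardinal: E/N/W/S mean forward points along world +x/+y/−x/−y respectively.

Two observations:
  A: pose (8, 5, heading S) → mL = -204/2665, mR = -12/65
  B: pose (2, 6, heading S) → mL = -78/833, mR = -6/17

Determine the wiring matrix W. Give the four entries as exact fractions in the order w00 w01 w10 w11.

obs A: pose=(8,5,S) → sL=24/65, sR=24/41, mL=-204/2665, mR=-12/65
obs B: pose=(2,6,S) → sL=12/17, sR=60/49, mL=-78/833, mR=-6/17
sensor matrix S = [[24/65, 24/41], [12/17, 60/49]]; det S = 17280/443989
solve [mL_A; mL_B] = S·[w00; w01] and [mR_A; mR_B] = S·[w10; w11]:
  w00 = -1, w01 = 1/2, w10 = -1/2, w11 = 0

-1 1/2 -1/2 0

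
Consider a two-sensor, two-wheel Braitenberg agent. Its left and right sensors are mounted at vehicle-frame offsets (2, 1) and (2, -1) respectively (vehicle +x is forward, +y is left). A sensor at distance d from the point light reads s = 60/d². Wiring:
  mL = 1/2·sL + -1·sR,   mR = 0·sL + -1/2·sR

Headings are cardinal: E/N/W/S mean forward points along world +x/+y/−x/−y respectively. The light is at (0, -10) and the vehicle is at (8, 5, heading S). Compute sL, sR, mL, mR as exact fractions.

6/25 30/109 -423/2725 -15/109

left sensor world pos  = (9, 3); dL² = 250
right sensor world pos = (7, 3); dR² = 218
sL = 60/250 = 6/25
sR = 60/218 = 30/109
mL = 1/2·sL + -1·sR = -423/2725
mR = 0·sL + -1/2·sR = -15/109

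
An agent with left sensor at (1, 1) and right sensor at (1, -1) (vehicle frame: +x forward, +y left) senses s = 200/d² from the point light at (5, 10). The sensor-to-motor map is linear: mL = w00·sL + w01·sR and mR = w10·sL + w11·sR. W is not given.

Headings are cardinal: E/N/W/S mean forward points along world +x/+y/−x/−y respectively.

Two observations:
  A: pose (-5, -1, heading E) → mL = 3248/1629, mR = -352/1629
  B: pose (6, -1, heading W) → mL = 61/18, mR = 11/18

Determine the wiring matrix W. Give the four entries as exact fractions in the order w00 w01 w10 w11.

obs A: pose=(-5,-1,E) → sL=200/181, sR=8/9, mL=3248/1629, mR=-352/1629
obs B: pose=(6,-1,W) → sL=25/18, sR=2, mL=61/18, mR=11/18
sensor matrix S = [[200/181, 8/9], [25/18, 2]]; det S = 14300/14661
solve [mL_A; mL_B] = S·[w00; w01] and [mR_A; mR_B] = S·[w10; w11]:
  w00 = 1, w01 = 1, w10 = -1, w11 = 1

1 1 -1 1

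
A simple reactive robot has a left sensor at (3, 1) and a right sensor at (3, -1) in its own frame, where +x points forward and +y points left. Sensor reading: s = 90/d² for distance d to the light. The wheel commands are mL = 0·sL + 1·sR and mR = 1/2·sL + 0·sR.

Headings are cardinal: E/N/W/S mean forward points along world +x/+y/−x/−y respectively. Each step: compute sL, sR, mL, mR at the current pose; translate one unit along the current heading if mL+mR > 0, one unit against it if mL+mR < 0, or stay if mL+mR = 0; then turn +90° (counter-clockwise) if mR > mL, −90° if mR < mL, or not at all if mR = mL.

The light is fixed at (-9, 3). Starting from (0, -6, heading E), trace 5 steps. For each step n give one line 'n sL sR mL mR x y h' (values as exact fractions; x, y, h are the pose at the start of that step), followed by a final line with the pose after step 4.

0 45/104 45/122 45/122 45/208 0 -6 E
1 18/53 2/5 2/5 9/53 1 -6 S
2 9/17 9/13 9/13 9/34 1 -7 W
3 90/113 90/149 90/149 45/113 0 -7 N
4 45/104 45/122 45/122 45/208 0 -6 E
final 1 -6 S

n=0: pose=(0,-6,E); sL=45/104, sR=45/122; mL=45/122, mR=45/208; mL+mR=7425/12688 → advance +1; mR−mL=-1935/12688 → turn -1·90°
n=1: pose=(1,-6,S); sL=18/53, sR=2/5; mL=2/5, mR=9/53; mL+mR=151/265 → advance +1; mR−mL=-61/265 → turn -1·90°
n=2: pose=(1,-7,W); sL=9/17, sR=9/13; mL=9/13, mR=9/34; mL+mR=423/442 → advance +1; mR−mL=-189/442 → turn -1·90°
n=3: pose=(0,-7,N); sL=90/113, sR=90/149; mL=90/149, mR=45/113; mL+mR=16875/16837 → advance +1; mR−mL=-3465/16837 → turn -1·90°
n=4: pose=(0,-6,E); sL=45/104, sR=45/122; mL=45/122, mR=45/208; mL+mR=7425/12688 → advance +1; mR−mL=-1935/12688 → turn -1·90°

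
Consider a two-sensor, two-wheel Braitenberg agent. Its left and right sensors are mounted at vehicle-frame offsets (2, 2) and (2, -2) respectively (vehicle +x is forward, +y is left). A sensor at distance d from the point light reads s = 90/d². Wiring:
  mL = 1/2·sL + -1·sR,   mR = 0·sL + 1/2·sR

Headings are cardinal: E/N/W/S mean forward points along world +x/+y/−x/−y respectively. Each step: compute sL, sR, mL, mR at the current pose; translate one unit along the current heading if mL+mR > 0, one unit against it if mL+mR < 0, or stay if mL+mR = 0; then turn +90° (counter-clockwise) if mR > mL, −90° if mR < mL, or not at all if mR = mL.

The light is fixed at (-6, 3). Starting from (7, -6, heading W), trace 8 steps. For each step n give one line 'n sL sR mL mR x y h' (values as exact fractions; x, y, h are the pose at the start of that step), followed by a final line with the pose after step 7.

0 45/121 9/17 -1413/4114 9/34 7 -6 W
1 90/377 18/53 -4401/19981 9/53 8 -6 S
2 45/146 45/178 -2565/25988 45/356 8 -5 E
3 18/41 18/65 -153/2665 9/65 9 -5 N
4 9/25 45/97 -1377/4850 45/194 9 -4 W
5 2/9 90/277 -533/2493 45/277 10 -4 S
6 9/34 45/194 -657/6596 45/388 10 -3 E
7 90/241 90/377 -4725/90857 45/377 11 -3 N
final 11 -2 W

n=0: pose=(7,-6,W); sL=45/121, sR=9/17; mL=-1413/4114, mR=9/34; mL+mR=-162/2057 → advance -1; mR−mL=1251/2057 → turn +1·90°
n=1: pose=(8,-6,S); sL=90/377, sR=18/53; mL=-4401/19981, mR=9/53; mL+mR=-1008/19981 → advance -1; mR−mL=7794/19981 → turn +1·90°
n=2: pose=(8,-5,E); sL=45/146, sR=45/178; mL=-2565/25988, mR=45/356; mL+mR=180/6497 → advance +1; mR−mL=2925/12994 → turn +1·90°
n=3: pose=(9,-5,N); sL=18/41, sR=18/65; mL=-153/2665, mR=9/65; mL+mR=216/2665 → advance +1; mR−mL=522/2665 → turn +1·90°
n=4: pose=(9,-4,W); sL=9/25, sR=45/97; mL=-1377/4850, mR=45/194; mL+mR=-126/2425 → advance -1; mR−mL=1251/2425 → turn +1·90°
n=5: pose=(10,-4,S); sL=2/9, sR=90/277; mL=-533/2493, mR=45/277; mL+mR=-128/2493 → advance -1; mR−mL=938/2493 → turn +1·90°
n=6: pose=(10,-3,E); sL=9/34, sR=45/194; mL=-657/6596, mR=45/388; mL+mR=27/1649 → advance +1; mR−mL=711/3298 → turn +1·90°
n=7: pose=(11,-3,N); sL=90/241, sR=90/377; mL=-4725/90857, mR=45/377; mL+mR=6120/90857 → advance +1; mR−mL=15570/90857 → turn +1·90°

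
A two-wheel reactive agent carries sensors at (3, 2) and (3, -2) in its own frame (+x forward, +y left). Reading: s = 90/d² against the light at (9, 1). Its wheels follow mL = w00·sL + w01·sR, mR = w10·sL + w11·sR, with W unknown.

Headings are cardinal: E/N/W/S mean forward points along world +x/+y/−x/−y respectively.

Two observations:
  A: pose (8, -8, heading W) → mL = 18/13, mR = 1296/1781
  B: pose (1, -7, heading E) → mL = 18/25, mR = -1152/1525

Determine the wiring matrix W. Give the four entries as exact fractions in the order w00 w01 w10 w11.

obs A: pose=(8,-8,W) → sL=90/137, sR=18/13, mL=18/13, mR=1296/1781
obs B: pose=(1,-7,E) → sL=90/61, sR=18/25, mL=18/25, mR=-1152/1525
sensor matrix S = [[90/137, 18/13], [90/61, 18/25]]; det S = -852768/543205
solve [mL_A; mL_B] = S·[w00; w01] and [mR_A; mR_B] = S·[w10; w11]:
  w00 = 0, w01 = 1, w10 = -1, w11 = 1

0 1 -1 1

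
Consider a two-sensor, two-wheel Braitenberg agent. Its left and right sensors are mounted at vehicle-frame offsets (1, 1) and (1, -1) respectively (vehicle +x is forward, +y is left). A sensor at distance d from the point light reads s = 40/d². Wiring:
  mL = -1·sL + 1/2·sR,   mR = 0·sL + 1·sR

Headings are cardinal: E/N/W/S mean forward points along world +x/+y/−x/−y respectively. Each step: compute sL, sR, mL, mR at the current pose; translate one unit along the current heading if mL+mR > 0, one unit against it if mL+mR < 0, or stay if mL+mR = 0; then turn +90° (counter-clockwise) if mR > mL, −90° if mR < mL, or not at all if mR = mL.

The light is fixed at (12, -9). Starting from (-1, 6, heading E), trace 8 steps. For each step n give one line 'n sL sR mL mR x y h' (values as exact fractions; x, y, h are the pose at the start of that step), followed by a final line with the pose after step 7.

n=0: pose=(-1,6,E); sL=1/10, sR=2/17; mL=-7/170, mR=2/17; mL+mR=13/170 → advance +1; mR−mL=27/170 → turn +1·90°
n=1: pose=(0,6,N); sL=8/85, sR=40/377; mL=-1316/32045, mR=40/377; mL+mR=2084/32045 → advance +1; mR−mL=4716/32045 → turn +1·90°
n=2: pose=(0,7,W); sL=20/197, sR=20/229; mL=-2610/45113, mR=20/229; mL+mR=1330/45113 → advance +1; mR−mL=6550/45113 → turn +1·90°
n=3: pose=(-1,7,S); sL=40/369, sR=40/421; mL=-9460/155349, mR=40/421; mL+mR=5300/155349 → advance +1; mR−mL=24220/155349 → turn +1·90°
n=4: pose=(-1,6,E); sL=1/10, sR=2/17; mL=-7/170, mR=2/17; mL+mR=13/170 → advance +1; mR−mL=27/170 → turn +1·90°
n=5: pose=(0,6,N); sL=8/85, sR=40/377; mL=-1316/32045, mR=40/377; mL+mR=2084/32045 → advance +1; mR−mL=4716/32045 → turn +1·90°
n=6: pose=(0,7,W); sL=20/197, sR=20/229; mL=-2610/45113, mR=20/229; mL+mR=1330/45113 → advance +1; mR−mL=6550/45113 → turn +1·90°
n=7: pose=(-1,7,S); sL=40/369, sR=40/421; mL=-9460/155349, mR=40/421; mL+mR=5300/155349 → advance +1; mR−mL=24220/155349 → turn +1·90°

0 1/10 2/17 -7/170 2/17 -1 6 E
1 8/85 40/377 -1316/32045 40/377 0 6 N
2 20/197 20/229 -2610/45113 20/229 0 7 W
3 40/369 40/421 -9460/155349 40/421 -1 7 S
4 1/10 2/17 -7/170 2/17 -1 6 E
5 8/85 40/377 -1316/32045 40/377 0 6 N
6 20/197 20/229 -2610/45113 20/229 0 7 W
7 40/369 40/421 -9460/155349 40/421 -1 7 S
final -1 6 E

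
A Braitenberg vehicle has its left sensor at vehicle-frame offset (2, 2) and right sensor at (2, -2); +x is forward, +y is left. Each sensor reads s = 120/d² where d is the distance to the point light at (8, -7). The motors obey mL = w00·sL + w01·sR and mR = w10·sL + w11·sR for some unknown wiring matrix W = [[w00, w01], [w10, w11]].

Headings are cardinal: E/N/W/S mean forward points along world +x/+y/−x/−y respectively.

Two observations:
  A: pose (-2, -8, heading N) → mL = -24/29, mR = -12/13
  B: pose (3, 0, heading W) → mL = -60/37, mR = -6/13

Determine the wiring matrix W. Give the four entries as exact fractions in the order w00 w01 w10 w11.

obs A: pose=(-2,-8,N) → sL=24/29, sR=24/13, mL=-24/29, mR=-12/13
obs B: pose=(3,0,W) → sL=60/37, sR=12/13, mL=-60/37, mR=-6/13
sensor matrix S = [[24/29, 24/13], [60/37, 12/13]]; det S = -31104/13949
solve [mL_A; mL_B] = S·[w00; w01] and [mR_A; mR_B] = S·[w10; w11]:
  w00 = -1, w01 = 0, w10 = 0, w11 = -1/2

-1 0 0 -1/2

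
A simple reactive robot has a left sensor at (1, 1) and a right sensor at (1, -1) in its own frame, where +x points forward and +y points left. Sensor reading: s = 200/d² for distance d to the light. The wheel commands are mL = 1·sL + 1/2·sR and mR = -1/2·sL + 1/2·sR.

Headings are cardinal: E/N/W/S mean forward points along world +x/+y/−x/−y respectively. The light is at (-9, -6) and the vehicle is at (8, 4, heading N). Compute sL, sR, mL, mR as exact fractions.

200/377 40/89 25340/33553 -1360/33553

left sensor world pos  = (7, 5); dL² = 377
right sensor world pos = (9, 5); dR² = 445
sL = 200/377 = 200/377
sR = 200/445 = 40/89
mL = 1·sL + 1/2·sR = 25340/33553
mR = -1/2·sL + 1/2·sR = -1360/33553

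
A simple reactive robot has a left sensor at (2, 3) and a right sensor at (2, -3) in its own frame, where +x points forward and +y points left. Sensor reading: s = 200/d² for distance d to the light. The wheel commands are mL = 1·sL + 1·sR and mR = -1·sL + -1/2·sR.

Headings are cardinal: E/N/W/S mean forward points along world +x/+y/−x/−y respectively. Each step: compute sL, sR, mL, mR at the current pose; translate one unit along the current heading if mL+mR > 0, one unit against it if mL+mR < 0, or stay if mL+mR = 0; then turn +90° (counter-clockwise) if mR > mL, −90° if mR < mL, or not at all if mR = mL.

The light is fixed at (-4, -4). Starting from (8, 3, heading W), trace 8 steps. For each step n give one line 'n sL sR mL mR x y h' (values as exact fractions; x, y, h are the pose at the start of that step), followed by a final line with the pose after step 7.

0 50/29 1 79/29 -129/58 8 3 W
1 40/29 200/277 16880/8033 -13980/8033 7 3 N
2 20/29 100/97 4840/2813 -3390/2813 7 4 E
3 200/261 200/117 2800/1131 -5500/3393 8 4 S
4 50/29 1 79/29 -129/58 8 3 W
5 40/29 200/277 16880/8033 -13980/8033 7 3 N
6 20/29 100/97 4840/2813 -3390/2813 7 4 E
7 200/261 200/117 2800/1131 -5500/3393 8 4 S
final 8 3 W

n=0: pose=(8,3,W); sL=50/29, sR=1; mL=79/29, mR=-129/58; mL+mR=1/2 → advance +1; mR−mL=-287/58 → turn -1·90°
n=1: pose=(7,3,N); sL=40/29, sR=200/277; mL=16880/8033, mR=-13980/8033; mL+mR=100/277 → advance +1; mR−mL=-30860/8033 → turn -1·90°
n=2: pose=(7,4,E); sL=20/29, sR=100/97; mL=4840/2813, mR=-3390/2813; mL+mR=50/97 → advance +1; mR−mL=-8230/2813 → turn -1·90°
n=3: pose=(8,4,S); sL=200/261, sR=200/117; mL=2800/1131, mR=-5500/3393; mL+mR=100/117 → advance +1; mR−mL=-13900/3393 → turn -1·90°
n=4: pose=(8,3,W); sL=50/29, sR=1; mL=79/29, mR=-129/58; mL+mR=1/2 → advance +1; mR−mL=-287/58 → turn -1·90°
n=5: pose=(7,3,N); sL=40/29, sR=200/277; mL=16880/8033, mR=-13980/8033; mL+mR=100/277 → advance +1; mR−mL=-30860/8033 → turn -1·90°
n=6: pose=(7,4,E); sL=20/29, sR=100/97; mL=4840/2813, mR=-3390/2813; mL+mR=50/97 → advance +1; mR−mL=-8230/2813 → turn -1·90°
n=7: pose=(8,4,S); sL=200/261, sR=200/117; mL=2800/1131, mR=-5500/3393; mL+mR=100/117 → advance +1; mR−mL=-13900/3393 → turn -1·90°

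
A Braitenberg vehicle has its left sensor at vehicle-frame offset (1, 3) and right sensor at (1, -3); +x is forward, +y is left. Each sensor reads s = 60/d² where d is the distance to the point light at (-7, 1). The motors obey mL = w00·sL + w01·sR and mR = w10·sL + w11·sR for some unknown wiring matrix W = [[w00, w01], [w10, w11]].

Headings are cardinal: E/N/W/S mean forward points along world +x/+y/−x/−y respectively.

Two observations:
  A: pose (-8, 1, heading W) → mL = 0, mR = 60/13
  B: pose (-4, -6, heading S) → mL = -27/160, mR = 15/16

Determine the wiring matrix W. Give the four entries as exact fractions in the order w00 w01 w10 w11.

1/2 -1/2 0 1

obs A: pose=(-8,1,W) → sL=60/13, sR=60/13, mL=0, mR=60/13
obs B: pose=(-4,-6,S) → sL=3/5, sR=15/16, mL=-27/160, mR=15/16
sensor matrix S = [[60/13, 60/13], [3/5, 15/16]]; det S = 81/52
solve [mL_A; mL_B] = S·[w00; w01] and [mR_A; mR_B] = S·[w10; w11]:
  w00 = 1/2, w01 = -1/2, w10 = 0, w11 = 1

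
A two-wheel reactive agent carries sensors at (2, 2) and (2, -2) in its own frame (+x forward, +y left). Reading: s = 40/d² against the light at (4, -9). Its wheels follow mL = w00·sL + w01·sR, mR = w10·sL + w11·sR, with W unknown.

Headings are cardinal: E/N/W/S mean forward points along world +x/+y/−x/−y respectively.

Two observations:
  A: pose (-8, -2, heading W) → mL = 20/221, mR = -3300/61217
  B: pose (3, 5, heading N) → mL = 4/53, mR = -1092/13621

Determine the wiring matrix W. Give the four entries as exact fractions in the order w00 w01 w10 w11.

obs A: pose=(-8,-2,W) → sL=40/221, sR=40/277, mL=20/221, mR=-3300/61217
obs B: pose=(3,5,N) → sL=8/53, sR=40/257, mL=4/53, mR=-1092/13621
sensor matrix S = [[40/221, 40/277], [8/53, 40/257]]; det S = 5314560/833836757
solve [mL_A; mL_B] = S·[w00; w01] and [mR_A; mR_B] = S·[w10; w11]:
  w00 = 1/2, w01 = 0, w10 = 1/2, w11 = -1

1/2 0 1/2 -1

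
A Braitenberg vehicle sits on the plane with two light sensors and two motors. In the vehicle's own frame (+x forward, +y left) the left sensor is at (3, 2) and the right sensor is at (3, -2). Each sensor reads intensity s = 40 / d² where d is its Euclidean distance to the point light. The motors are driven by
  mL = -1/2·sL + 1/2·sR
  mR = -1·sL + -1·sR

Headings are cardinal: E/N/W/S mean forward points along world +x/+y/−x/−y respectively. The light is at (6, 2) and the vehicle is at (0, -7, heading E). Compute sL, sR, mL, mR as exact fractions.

20/29 4/13 -72/377 -376/377

left sensor world pos  = (3, -5); dL² = 58
right sensor world pos = (3, -9); dR² = 130
sL = 40/58 = 20/29
sR = 40/130 = 4/13
mL = -1/2·sL + 1/2·sR = -72/377
mR = -1·sL + -1·sR = -376/377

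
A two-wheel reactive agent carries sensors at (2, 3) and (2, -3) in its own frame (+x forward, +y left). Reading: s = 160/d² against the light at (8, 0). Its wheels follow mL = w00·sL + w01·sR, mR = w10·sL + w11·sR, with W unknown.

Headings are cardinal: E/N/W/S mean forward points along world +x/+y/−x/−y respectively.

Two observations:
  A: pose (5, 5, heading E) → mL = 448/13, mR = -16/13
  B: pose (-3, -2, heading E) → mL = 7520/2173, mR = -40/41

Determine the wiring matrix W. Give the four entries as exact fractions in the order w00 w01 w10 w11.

obs A: pose=(5,5,E) → sL=32/13, sR=32, mL=448/13, mR=-16/13
obs B: pose=(-3,-2,E) → sL=80/41, sR=80/53, mL=7520/2173, mR=-40/41
sensor matrix S = [[32/13, 32], [80/41, 80/53]]; det S = -1658880/28249
solve [mL_A; mL_B] = S·[w00; w01] and [mR_A; mR_B] = S·[w10; w11]:
  w00 = 1, w01 = 1, w10 = -1/2, w11 = 0

1 1 -1/2 0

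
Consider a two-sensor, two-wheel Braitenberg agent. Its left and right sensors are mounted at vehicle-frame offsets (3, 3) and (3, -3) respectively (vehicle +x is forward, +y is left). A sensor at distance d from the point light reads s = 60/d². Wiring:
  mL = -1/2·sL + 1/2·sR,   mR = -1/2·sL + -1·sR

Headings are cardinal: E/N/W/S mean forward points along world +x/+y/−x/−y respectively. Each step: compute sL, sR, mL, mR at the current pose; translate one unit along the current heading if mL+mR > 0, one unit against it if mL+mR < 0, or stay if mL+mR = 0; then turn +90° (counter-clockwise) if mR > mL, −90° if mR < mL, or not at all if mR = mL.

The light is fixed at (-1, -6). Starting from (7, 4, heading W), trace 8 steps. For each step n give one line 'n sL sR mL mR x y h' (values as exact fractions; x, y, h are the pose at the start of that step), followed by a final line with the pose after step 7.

n=0: pose=(7,4,W); sL=30/37, sR=30/97; mL=-900/3589, mR=-2565/3589; mL+mR=-3465/3589 → advance -1; mR−mL=-45/97 → turn -1·90°
n=1: pose=(8,4,N); sL=12/41, sR=60/313; mL=-648/12833, mR=-4338/12833; mL+mR=-4986/12833 → advance -1; mR−mL=-90/313 → turn -1·90°
n=2: pose=(8,3,E); sL=5/24, sR=1/3; mL=1/16, mR=-7/16; mL+mR=-3/8 → advance -1; mR−mL=-1/2 → turn -1·90°
n=3: pose=(7,3,S); sL=60/157, sR=60/61; mL=2880/9577, mR=-11250/9577; mL+mR=-8370/9577 → advance -1; mR−mL=-90/61 → turn -1·90°
n=4: pose=(7,4,W); sL=30/37, sR=30/97; mL=-900/3589, mR=-2565/3589; mL+mR=-3465/3589 → advance -1; mR−mL=-45/97 → turn -1·90°
n=5: pose=(8,4,N); sL=12/41, sR=60/313; mL=-648/12833, mR=-4338/12833; mL+mR=-4986/12833 → advance -1; mR−mL=-90/313 → turn -1·90°
n=6: pose=(8,3,E); sL=5/24, sR=1/3; mL=1/16, mR=-7/16; mL+mR=-3/8 → advance -1; mR−mL=-1/2 → turn -1·90°
n=7: pose=(7,3,S); sL=60/157, sR=60/61; mL=2880/9577, mR=-11250/9577; mL+mR=-8370/9577 → advance -1; mR−mL=-90/61 → turn -1·90°

0 30/37 30/97 -900/3589 -2565/3589 7 4 W
1 12/41 60/313 -648/12833 -4338/12833 8 4 N
2 5/24 1/3 1/16 -7/16 8 3 E
3 60/157 60/61 2880/9577 -11250/9577 7 3 S
4 30/37 30/97 -900/3589 -2565/3589 7 4 W
5 12/41 60/313 -648/12833 -4338/12833 8 4 N
6 5/24 1/3 1/16 -7/16 8 3 E
7 60/157 60/61 2880/9577 -11250/9577 7 3 S
final 7 4 W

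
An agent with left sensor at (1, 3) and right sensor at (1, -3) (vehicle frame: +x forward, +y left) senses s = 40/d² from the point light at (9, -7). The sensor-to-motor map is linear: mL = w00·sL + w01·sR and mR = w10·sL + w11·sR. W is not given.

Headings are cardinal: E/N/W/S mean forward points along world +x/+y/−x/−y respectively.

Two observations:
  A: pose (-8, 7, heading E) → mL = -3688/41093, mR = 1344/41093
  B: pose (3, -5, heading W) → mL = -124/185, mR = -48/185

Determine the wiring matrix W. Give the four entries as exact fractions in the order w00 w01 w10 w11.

-1/2 -1/2 -1 1

obs A: pose=(-8,7,E) → sL=8/109, sR=40/377, mL=-3688/41093, mR=1344/41093
obs B: pose=(3,-5,W) → sL=4/5, sR=20/37, mL=-124/185, mR=-48/185
sensor matrix S = [[8/109, 40/377], [4/5, 20/37]]; det S = -68736/1520441
solve [mL_A; mL_B] = S·[w00; w01] and [mR_A; mR_B] = S·[w10; w11]:
  w00 = -1/2, w01 = -1/2, w10 = -1, w11 = 1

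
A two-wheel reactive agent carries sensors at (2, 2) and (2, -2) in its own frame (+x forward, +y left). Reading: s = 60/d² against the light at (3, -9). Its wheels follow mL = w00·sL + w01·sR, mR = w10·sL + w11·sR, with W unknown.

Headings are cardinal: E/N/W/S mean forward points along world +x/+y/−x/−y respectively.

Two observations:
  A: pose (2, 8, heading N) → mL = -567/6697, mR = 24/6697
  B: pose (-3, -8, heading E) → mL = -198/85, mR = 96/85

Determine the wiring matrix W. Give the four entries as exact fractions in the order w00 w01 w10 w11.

1/2 -1 -1 1

obs A: pose=(2,8,N) → sL=6/37, sR=30/181, mL=-567/6697, mR=24/6697
obs B: pose=(-3,-8,E) → sL=12/5, sR=60/17, mL=-198/85, mR=96/85
sensor matrix S = [[6/37, 30/181], [12/5, 60/17]]; det S = 19872/113849
solve [mL_A; mL_B] = S·[w00; w01] and [mR_A; mR_B] = S·[w10; w11]:
  w00 = 1/2, w01 = -1, w10 = -1, w11 = 1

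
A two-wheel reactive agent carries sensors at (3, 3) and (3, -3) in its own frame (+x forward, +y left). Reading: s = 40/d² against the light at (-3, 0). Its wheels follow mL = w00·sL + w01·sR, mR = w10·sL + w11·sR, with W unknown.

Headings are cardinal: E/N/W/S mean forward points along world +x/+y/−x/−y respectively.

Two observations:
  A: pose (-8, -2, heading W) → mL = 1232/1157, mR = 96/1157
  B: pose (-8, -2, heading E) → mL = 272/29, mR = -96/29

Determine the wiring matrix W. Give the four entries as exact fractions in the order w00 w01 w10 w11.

1 1 -1/2 1/2

obs A: pose=(-8,-2,W) → sL=40/89, sR=8/13, mL=1232/1157, mR=96/1157
obs B: pose=(-8,-2,E) → sL=8, sR=40/29, mL=272/29, mR=-96/29
sensor matrix S = [[40/89, 8/13], [8, 40/29]]; det S = -144384/33553
solve [mL_A; mL_B] = S·[w00; w01] and [mR_A; mR_B] = S·[w10; w11]:
  w00 = 1, w01 = 1, w10 = -1/2, w11 = 1/2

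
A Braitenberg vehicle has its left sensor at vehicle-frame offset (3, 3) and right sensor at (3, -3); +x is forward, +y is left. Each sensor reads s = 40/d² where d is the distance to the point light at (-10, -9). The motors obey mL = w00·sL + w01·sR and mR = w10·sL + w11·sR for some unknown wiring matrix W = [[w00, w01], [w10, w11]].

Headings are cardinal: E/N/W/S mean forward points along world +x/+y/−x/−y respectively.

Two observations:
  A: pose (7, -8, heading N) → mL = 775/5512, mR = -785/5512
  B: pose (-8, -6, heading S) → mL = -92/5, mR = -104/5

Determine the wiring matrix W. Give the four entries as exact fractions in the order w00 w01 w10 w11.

obs A: pose=(7,-8,N) → sL=10/53, sR=5/52, mL=775/5512, mR=-785/5512
obs B: pose=(-8,-6,S) → sL=8/5, sR=40, mL=-92/5, mR=-104/5
sensor matrix S = [[10/53, 5/52], [8/5, 40]]; det S = 5094/689
solve [mL_A; mL_B] = S·[w00; w01] and [mR_A; mR_B] = S·[w10; w11]:
  w00 = 1, w01 = -1/2, w10 = -1/2, w11 = -1/2

1 -1/2 -1/2 -1/2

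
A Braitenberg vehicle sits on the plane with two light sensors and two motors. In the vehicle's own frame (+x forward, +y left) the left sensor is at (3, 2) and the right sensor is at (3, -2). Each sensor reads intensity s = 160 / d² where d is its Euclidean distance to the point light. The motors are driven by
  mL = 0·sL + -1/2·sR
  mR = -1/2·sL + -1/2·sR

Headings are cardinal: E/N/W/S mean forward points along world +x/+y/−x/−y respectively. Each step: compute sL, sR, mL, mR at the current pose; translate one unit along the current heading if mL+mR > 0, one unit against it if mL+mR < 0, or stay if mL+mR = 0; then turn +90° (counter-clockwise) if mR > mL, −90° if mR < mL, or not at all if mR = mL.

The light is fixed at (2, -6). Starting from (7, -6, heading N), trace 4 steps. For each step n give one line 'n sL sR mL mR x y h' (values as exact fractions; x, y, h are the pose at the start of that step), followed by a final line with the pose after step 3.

0 80/9 80/29 -40/29 -1520/261 7 -6 N
1 32/13 160/73 -80/73 -2208/949 7 -7 E
2 40/13 8 -4 -72/13 6 -7 S
3 32 32 -16 -32 6 -6 W
final 7 -6 N

n=0: pose=(7,-6,N); sL=80/9, sR=80/29; mL=-40/29, mR=-1520/261; mL+mR=-1880/261 → advance -1; mR−mL=-40/9 → turn -1·90°
n=1: pose=(7,-7,E); sL=32/13, sR=160/73; mL=-80/73, mR=-2208/949; mL+mR=-3248/949 → advance -1; mR−mL=-16/13 → turn -1·90°
n=2: pose=(6,-7,S); sL=40/13, sR=8; mL=-4, mR=-72/13; mL+mR=-124/13 → advance -1; mR−mL=-20/13 → turn -1·90°
n=3: pose=(6,-6,W); sL=32, sR=32; mL=-16, mR=-32; mL+mR=-48 → advance -1; mR−mL=-16 → turn -1·90°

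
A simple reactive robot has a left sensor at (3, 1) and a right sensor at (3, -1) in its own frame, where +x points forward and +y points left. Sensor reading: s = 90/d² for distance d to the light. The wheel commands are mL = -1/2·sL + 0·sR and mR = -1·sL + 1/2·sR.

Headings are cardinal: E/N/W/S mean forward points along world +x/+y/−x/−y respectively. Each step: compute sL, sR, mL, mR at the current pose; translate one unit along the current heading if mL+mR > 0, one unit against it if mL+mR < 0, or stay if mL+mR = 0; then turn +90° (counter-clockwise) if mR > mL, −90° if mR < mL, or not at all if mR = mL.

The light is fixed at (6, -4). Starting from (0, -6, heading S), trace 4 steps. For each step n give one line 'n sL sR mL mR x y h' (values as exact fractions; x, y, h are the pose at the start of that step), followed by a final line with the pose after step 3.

0 9/5 45/37 -9/10 -441/370 0 -6 S
1 18/17 10/9 -9/17 -77/153 0 -5 W
2 45/16 45/26 -45/32 -405/208 1 -5 S
3 18/13 18/13 -9/13 -9/13 1 -4 W
final 2 -4 W

n=0: pose=(0,-6,S); sL=9/5, sR=45/37; mL=-9/10, mR=-441/370; mL+mR=-387/185 → advance -1; mR−mL=-54/185 → turn -1·90°
n=1: pose=(0,-5,W); sL=18/17, sR=10/9; mL=-9/17, mR=-77/153; mL+mR=-158/153 → advance -1; mR−mL=4/153 → turn +1·90°
n=2: pose=(1,-5,S); sL=45/16, sR=45/26; mL=-45/32, mR=-405/208; mL+mR=-1395/416 → advance -1; mR−mL=-225/416 → turn -1·90°
n=3: pose=(1,-4,W); sL=18/13, sR=18/13; mL=-9/13, mR=-9/13; mL+mR=-18/13 → advance -1; mR−mL=0 → turn +0·90°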